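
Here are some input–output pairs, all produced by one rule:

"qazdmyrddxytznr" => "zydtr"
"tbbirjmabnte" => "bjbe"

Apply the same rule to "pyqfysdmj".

What's happening: keep one character in every 3, starting at position 3 (positions 3rd, 6th, 9th, ...).
Doing the same to "pyqfysdmj": "qsj".

qsj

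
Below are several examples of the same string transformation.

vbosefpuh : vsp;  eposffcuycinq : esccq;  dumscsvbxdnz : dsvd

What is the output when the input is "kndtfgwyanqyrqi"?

ktwnr

The transformation: keep one character in every 3, starting at position 1 (positions 1st, 4th, 7th, ...).
On "kndtfgwyanqyrqi" that produces "ktwnr".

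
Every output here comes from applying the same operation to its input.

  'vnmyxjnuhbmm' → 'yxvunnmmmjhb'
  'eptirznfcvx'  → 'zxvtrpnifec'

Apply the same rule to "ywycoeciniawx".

What's happening: sort the characters into reverse alphabetical order.
Applying that to "ywycoeciniawx" gives "yyxwwoniiecca".

yyxwwoniiecca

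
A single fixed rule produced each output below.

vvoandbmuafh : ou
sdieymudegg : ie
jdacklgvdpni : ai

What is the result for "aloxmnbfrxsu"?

ou

Rule — keep one character in every 3, starting at position 3 (positions 3rd, 6th, 9th, ...), then keep only the vowels.
Starting from "aloxmnbfrxsu": after the first operation, "onru"; after the second, "ou".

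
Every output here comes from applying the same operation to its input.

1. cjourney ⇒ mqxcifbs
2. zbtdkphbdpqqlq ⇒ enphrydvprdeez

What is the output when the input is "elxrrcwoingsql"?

zszlffqkcwbuge

What's happening: shift every letter 12 places backward in the alphabet (wrapping around), then move the last character to the front.
Doing the same to "elxrrcwoingsql": "zszlffqkcwbuge".
(Check on "cjourney": → "qxcifbsm" → "mqxcifbs" ✓)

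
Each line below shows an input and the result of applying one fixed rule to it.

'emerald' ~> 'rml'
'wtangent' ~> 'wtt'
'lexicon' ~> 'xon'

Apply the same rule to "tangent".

Rule — sort the characters into reverse alphabetical order, then keep only the first 3 characters.
Applying that to "tangent" gives "ttn".

ttn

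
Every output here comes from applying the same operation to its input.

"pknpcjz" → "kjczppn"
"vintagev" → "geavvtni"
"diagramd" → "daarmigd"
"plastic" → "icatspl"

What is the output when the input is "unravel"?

leavurn

The pattern: sort the characters into reverse alphabetical order, then move the last 3 characters to the front (rotate right by 3).
"unravel" → "vurnlea" → "leavurn".
(Check on "plastic": → "tsplica" → "icatspl" ✓)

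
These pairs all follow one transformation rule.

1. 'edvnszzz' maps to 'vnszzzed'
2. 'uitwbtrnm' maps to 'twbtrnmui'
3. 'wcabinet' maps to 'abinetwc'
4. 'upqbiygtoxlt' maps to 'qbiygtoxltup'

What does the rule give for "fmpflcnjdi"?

pflcnjdifm

Rule — move the first 2 characters to the end (rotate left by 2).
So "fmpflcnjdi" becomes "pflcnjdifm".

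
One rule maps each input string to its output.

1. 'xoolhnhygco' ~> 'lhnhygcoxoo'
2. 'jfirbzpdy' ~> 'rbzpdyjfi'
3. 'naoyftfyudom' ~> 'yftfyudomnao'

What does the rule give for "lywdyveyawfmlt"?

dyveyawfmltlyw

The rule is to move the first 3 characters to the end (rotate left by 3).
So "lywdyveyawfmlt" becomes "dyveyawfmltlyw".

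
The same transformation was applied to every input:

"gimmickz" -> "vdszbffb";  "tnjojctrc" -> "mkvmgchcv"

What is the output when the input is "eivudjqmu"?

jfnxbonwc

What's happening: move the last 3 characters to the front (rotate right by 3), then shift every letter 7 places backward in the alphabet (wrapping around).
For "eivudjqmu", step one produces "qmueivudj"; step two turns that into "jfnxbonwc".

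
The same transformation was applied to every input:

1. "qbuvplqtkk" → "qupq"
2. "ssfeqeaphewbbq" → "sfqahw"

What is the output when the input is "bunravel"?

bna

The pattern: keep every other character starting from the first (positions 1st, 3rd, 5th, ...), then delete the last character.
"bunravel" → "bnae" → "bna".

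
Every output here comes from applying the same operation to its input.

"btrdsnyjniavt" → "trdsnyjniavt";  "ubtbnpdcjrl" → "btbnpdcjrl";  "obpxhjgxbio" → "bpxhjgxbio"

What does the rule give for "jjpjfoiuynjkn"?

The transformation: delete the first character.
"jjpjfoiuynjkn" → "jpjfoiuynjkn".

jpjfoiuynjkn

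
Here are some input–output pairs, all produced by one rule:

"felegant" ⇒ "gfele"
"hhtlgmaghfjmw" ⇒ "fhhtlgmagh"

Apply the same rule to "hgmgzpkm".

The rule is to delete the last 3 characters, then move the last character to the front.
On "hgmgzpkm" that produces "zhgmg".

zhgmg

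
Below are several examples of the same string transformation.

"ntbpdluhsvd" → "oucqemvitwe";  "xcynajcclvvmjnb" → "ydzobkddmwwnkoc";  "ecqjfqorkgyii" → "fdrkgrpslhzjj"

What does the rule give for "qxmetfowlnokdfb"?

The transformation: shift every letter 1 place forward in the alphabet (wrapping around).
Doing the same to "qxmetfowlnokdfb": "rynfugpxmoplegc".

rynfugpxmoplegc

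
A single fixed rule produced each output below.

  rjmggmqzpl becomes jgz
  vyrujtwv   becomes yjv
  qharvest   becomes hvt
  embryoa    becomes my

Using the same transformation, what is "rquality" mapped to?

In each case the input is transformed by: keep one character in every 3, starting at position 2 (positions 2nd, 5th, 8th, ...).
Applying that to "rquality" gives "qly".

qly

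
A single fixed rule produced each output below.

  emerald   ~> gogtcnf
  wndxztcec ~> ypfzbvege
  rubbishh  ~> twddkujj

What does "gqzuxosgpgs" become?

isbwzquiriu

The pattern: shift every letter 2 places forward in the alphabet (wrapping around).
Applying that to "gqzuxosgpgs" gives "isbwzquiriu".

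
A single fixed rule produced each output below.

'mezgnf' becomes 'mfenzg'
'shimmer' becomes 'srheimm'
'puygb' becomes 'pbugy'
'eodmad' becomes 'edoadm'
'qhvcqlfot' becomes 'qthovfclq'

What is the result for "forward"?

fdorraw

What's happening: take characters alternately from the front and the back (1st, last, 2nd, 2nd-last, ...).
Doing the same to "forward": "fdorraw".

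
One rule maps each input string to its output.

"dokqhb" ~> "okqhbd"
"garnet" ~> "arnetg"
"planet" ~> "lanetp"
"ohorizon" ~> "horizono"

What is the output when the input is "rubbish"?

Each output is the input with this applied: move the first character to the end.
On "rubbish" that produces "ubbishr".

ubbishr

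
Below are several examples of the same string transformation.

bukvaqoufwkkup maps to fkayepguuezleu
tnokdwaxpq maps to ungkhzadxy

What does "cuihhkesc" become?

Rule — move the first 3 characters to the end (rotate left by 3), then shift every letter 10 places forward in the alphabet (wrapping around).
Starting from "cuihhkesc": after the first operation, "hhkesccui"; after the second, "rruocmmes".

rruocmmes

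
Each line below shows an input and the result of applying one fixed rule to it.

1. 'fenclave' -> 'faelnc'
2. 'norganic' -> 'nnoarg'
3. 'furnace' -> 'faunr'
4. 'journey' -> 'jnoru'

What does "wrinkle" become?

Each output is the input with this applied: delete the last 2 characters, then take characters alternately from the front and the back (1st, last, 2nd, 2nd-last, ...).
On "wrinkle": the first step gives "wrink", and the second then gives "wkrni".

wkrni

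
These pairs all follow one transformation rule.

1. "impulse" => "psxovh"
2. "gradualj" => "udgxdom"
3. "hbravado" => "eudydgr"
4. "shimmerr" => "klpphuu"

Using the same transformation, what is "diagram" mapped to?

ldjudp

The rule is to shift every letter 3 places forward in the alphabet (wrapping around), then delete the first character.
Working it through for "diagram": intermediate "gldjudp", final "ldjudp".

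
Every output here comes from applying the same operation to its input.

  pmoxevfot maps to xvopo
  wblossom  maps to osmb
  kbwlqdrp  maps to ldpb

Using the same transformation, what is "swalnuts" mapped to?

lusw

What's happening: move the first 3 characters to the end (rotate left by 3), then keep every other character starting from the first (positions 1st, 3rd, 5th, ...).
"swalnuts" → "lnutsswa" → "lusw".
(Check on "wblossom": → "ossomwbl" → "osmb" ✓)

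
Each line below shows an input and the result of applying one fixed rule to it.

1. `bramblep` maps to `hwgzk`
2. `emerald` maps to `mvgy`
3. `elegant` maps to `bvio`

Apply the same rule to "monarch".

Each output is the input with this applied: shift every letter 5 places backward in the alphabet (wrapping around), then delete the first 3 characters.
Starting from "monarch": after the first operation, "hjivmxc"; after the second, "vmxc".

vmxc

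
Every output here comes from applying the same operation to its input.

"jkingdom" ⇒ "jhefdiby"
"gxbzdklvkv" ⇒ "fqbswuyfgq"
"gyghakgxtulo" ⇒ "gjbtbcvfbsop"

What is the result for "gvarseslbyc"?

txbqvmnzngw

The rule is to move the last 2 characters to the front (rotate right by 2), then shift every letter 5 places backward in the alphabet (wrapping around).
Working it through for "gvarseslbyc": intermediate "ycgvarseslb", final "txbqvmnzngw".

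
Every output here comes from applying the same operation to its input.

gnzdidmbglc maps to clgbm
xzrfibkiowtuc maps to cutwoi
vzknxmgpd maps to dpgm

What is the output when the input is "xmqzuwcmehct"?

The transformation: take characters alternately from the front and the back (1st, last, 2nd, 2nd-last, ...), then keep every other character starting from the second (positions 2nd, 4th, 6th, ...).
On "xmqzuwcmehct": the first step gives "xtmcqhzeumwc", and the second then gives "tchemc".

tchemc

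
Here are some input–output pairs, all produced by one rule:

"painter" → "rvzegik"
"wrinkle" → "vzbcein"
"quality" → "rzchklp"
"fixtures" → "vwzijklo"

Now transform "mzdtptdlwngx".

What's happening: sort the characters into alphabetical order, then shift every letter 9 places backward in the alphabet (wrapping around).
Starting from "mzdtptdlwngx": after the first operation, "ddglmnpttwxz"; after the second, "uuxcdegkknoq".

uuxcdegkknoq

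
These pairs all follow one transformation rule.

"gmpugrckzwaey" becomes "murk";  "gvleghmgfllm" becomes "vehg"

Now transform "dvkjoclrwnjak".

vjcr

Each output is the input with this applied: keep every other character starting from the second (positions 2nd, 4th, 6th, ...), then keep only the first 4 characters.
Starting from "dvkjoclrwnjak": after the first operation, "vjcrna"; after the second, "vjcr".
(Check on "gmpugrckzwaey": → "murkwe" → "murk" ✓)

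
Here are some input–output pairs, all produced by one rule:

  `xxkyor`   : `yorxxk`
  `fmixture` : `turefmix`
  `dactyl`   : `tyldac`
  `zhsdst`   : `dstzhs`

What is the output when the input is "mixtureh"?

urehmixt

Rule — swap the front and back halves of the string.
"mixtureh" → "urehmixt".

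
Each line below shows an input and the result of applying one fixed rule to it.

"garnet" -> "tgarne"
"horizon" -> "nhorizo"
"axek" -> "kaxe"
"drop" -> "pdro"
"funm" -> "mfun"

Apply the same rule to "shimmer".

rshimme

The rule is to move the last character to the front.
Applying that to "shimmer" gives "rshimme".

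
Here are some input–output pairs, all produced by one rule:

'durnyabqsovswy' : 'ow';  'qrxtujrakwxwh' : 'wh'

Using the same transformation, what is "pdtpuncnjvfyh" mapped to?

vh

The transformation: keep one character in every 3, starting at position 1 (positions 1st, 4th, 7th, ...), then delete the first 3 characters.
"pdtpuncnjvfyh" → "ppcvh" → "vh".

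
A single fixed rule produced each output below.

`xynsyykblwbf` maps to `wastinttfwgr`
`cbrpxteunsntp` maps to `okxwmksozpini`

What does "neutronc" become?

ixizpomj

The rule is to shift every letter 5 places backward in the alphabet (wrapping around), then move the last 2 characters to the front (rotate right by 2).
Starting from "neutronc": after the first operation, "izpomjix"; after the second, "ixizpomj".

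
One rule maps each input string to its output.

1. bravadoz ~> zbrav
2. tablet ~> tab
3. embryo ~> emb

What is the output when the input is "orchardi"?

iorch

The transformation: swap the front and back halves of the string, then delete the first 3 characters.
For "orchardi", step one produces "ardiorch"; step two turns that into "iorch".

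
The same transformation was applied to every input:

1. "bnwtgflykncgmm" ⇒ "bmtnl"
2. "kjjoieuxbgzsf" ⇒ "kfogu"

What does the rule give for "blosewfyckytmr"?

Looking at the pairs, the operation is to keep one character in every 3, starting at position 1 (positions 1st, 4th, 7th, ...), then take characters alternately from the front and the back (1st, last, 2nd, 2nd-last, ...).
For "blosewfyckytmr", step one produces "bsfkm"; step two turns that into "bmskf".

bmskf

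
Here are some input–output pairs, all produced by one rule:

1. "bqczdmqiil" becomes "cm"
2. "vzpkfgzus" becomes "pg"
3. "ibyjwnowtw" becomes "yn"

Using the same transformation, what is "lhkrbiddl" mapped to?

ki

Looking at the pairs, the operation is to delete the last 2 characters, then keep one character in every 3, starting at position 3 (positions 3rd, 6th, 9th, ...).
On "lhkrbiddl": the first step gives "lhkrbid", and the second then gives "ki".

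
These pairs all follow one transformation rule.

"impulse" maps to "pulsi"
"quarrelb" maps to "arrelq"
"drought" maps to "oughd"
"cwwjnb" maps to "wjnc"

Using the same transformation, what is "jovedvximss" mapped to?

vedvximsj

The transformation: swap the first and last characters, then delete the first 2 characters.
"jovedvximss" → "sovedvximsj" → "vedvximsj".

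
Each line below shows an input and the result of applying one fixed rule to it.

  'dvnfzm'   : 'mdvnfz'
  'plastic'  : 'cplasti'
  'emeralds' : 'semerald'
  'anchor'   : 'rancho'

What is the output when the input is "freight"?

tfreigh

The rule is to move the last character to the front.
So "freight" becomes "tfreigh".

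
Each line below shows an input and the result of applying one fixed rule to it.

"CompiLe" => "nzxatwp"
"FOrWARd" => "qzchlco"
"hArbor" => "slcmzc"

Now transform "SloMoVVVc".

Rule — shift every letter 11 places forward in the alphabet (wrapping around), then convert every letter to lowercase.
Working it through for "SloMoVVVc": intermediate "DwzXzGGGn", final "dwzxzgggn".

dwzxzgggn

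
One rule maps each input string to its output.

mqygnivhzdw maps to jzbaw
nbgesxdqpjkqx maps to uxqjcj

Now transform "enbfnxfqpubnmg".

Each output is the input with this applied: shift every letter 7 places backward in the alphabet (wrapping around), then keep every other character starting from the second (positions 2nd, 4th, 6th, ...).
On "enbfnxfqpubnmg": the first step gives "xguygqyjinugfz", and the second then gives "gyqjngz".
(Check on "mqygnivhzdw": → "fjrzgboaswp" → "jzbaw" ✓)

gyqjngz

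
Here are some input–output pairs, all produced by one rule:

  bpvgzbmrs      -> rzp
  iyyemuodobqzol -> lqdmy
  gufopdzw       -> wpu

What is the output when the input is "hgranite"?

eng

What's happening: keep one character in every 3, starting at position 2 (positions 2nd, 5th, 8th, ...), then reverse the string.
"hgranite" → "eng".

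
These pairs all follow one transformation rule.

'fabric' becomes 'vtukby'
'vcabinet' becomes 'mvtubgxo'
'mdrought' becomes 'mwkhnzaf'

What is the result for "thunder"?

kangwxm

What's happening: swap the first and last characters, then shift every letter 7 places backward in the alphabet (wrapping around).
"thunder" → "rhundet" → "kangwxm".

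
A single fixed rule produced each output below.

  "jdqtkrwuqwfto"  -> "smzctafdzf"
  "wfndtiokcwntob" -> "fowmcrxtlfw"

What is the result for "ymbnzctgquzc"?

hvkwilcpz

The rule is to shift every letter 9 places forward in the alphabet (wrapping around), then delete the last 3 characters.
Applying both steps to "ymbnzctgquzc": "hvkwilcpzdil", then "hvkwilcpz".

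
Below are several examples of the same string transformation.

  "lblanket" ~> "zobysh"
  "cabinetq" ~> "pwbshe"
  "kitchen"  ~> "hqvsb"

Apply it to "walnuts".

In each case the input is transformed by: delete the first 2 characters, then shift every letter 12 places backward in the alphabet (wrapping around).
"walnuts" → "lnuts" → "zbihg".

zbihg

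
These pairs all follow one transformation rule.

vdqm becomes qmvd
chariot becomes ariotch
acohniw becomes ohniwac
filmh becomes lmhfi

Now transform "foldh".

ldhfo

Rule — move the first 2 characters to the end (rotate left by 2).
Applying that to "foldh" gives "ldhfo".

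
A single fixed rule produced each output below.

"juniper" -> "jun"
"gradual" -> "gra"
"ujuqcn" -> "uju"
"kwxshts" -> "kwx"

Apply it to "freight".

The transformation: keep only the first 3 characters.
So "freight" becomes "fre".

fre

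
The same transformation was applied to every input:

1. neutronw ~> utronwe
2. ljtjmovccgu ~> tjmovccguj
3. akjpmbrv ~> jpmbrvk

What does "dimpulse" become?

mpulsei

Each output is the input with this applied: delete the first character, then move the first character to the end.
Starting from "dimpulse": after the first operation, "impulse"; after the second, "mpulsei".
(Check on "akjpmbrv": → "kjpmbrv" → "jpmbrvk" ✓)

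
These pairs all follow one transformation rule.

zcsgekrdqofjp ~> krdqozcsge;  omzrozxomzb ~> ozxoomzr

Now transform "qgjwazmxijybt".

Rule — delete the last 3 characters, then swap the front and back halves of the string.
Applying both steps to "qgjwazmxijybt": "qgjwazmxij", then "zmxijqgjwa".

zmxijqgjwa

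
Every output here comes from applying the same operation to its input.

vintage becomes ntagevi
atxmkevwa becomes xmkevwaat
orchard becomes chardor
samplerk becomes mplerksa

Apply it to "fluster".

What's happening: move the first 2 characters to the end (rotate left by 2).
Applying that to "fluster" gives "usterfl".

usterfl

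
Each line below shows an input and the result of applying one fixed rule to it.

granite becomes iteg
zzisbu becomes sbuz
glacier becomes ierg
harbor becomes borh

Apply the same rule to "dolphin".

Looking at the pairs, the operation is to move the first character to the end, then keep only the last 4 characters.
So "dolphin" becomes "hind".
(Check on "granite": → "raniteg" → "iteg" ✓)

hind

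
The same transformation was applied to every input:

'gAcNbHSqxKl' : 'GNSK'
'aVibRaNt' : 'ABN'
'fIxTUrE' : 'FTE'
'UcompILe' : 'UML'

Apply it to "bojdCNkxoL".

BDKL

The rule is to keep one character in every 3, starting at position 1 (positions 1st, 4th, 7th, ...), then convert every letter to uppercase.
Starting from "bojdCNkxoL": after the first operation, "bdkL"; after the second, "BDKL".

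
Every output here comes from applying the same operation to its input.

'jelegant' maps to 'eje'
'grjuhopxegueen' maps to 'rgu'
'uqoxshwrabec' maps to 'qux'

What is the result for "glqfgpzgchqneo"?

The pattern: swap each adjacent pair of characters (1↔2, 3↔4, ...), then keep only the first 3 characters.
"glqfgpzgchqneo" → "lgfqpggzhcnqoe" → "lgf".

lgf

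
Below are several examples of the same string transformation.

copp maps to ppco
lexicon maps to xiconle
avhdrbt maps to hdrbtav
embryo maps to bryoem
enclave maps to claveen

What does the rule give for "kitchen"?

The rule is to move the first 2 characters to the end (rotate left by 2).
Applying that to "kitchen" gives "tchenki".

tchenki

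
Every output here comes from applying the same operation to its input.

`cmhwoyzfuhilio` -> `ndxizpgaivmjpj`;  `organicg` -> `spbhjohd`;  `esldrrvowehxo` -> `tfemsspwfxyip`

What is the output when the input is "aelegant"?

fbfmbhuo

The transformation: shift every letter 1 place forward in the alphabet (wrapping around), then swap each adjacent pair of characters (1↔2, 3↔4, ...).
"aelegant" → "fbfmbhuo".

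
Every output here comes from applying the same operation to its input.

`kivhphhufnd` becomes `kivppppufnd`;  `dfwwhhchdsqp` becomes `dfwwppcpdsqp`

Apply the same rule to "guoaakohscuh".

guoaakopscup

Each output is the input with this applied: replace every "h" with "p".
Doing the same to "guoaakohscuh": "guoaakopscup".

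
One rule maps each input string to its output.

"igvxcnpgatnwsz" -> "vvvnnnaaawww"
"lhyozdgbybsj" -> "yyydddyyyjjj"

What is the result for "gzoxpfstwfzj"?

The pattern: keep one character in every 3, starting at position 3 (positions 3rd, 6th, 9th, ...), then repeat every character 3 times.
"gzoxpfstwfzj" → "ofwj" → "ooofffwwwjjj".

ooofffwwwjjj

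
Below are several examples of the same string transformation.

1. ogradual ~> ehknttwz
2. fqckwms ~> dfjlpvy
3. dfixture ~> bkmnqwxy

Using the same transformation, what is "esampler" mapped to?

efikltxx

What's happening: shift every letter 7 places backward in the alphabet (wrapping around), then sort the characters into alphabetical order.
"esampler" → "xltfiexk" → "efikltxx".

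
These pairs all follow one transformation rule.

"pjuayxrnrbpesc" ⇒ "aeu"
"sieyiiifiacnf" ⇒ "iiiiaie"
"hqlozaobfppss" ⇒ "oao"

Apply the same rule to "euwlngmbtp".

The transformation: move the first 3 characters to the end (rotate left by 3), then keep only the vowels.
Working it through for "euwlngmbtp": intermediate "lngmbtpeuw", final "eu".

eu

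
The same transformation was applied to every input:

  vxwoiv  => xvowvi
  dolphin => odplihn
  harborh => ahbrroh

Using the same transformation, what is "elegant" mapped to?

legenat

In each case the input is transformed by: swap each adjacent pair of characters (1↔2, 3↔4, ...).
Applying that to "elegant" gives "legenat".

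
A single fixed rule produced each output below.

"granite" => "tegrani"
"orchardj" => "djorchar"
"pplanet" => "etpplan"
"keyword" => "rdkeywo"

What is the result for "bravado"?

dobrava

Looking at the pairs, the operation is to move the last 2 characters to the front (rotate right by 2).
Doing the same to "bravado": "dobrava".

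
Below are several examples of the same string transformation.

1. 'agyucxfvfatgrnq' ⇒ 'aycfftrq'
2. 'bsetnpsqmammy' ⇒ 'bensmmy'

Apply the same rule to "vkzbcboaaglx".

vzcoal

Looking at the pairs, the operation is to keep every other character starting from the first (positions 1st, 3rd, 5th, ...).
"vkzbcboaaglx" → "vzcoal".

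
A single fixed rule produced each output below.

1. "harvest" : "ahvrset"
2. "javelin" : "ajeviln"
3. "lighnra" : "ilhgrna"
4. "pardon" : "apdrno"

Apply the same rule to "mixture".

Rule — swap each adjacent pair of characters (1↔2, 3↔4, ...).
So "mixture" becomes "imtxrue".

imtxrue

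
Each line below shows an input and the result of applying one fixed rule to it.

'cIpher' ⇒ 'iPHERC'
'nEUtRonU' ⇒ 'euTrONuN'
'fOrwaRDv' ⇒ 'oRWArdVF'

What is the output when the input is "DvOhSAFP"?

VoHsafpd

Each output is the input with this applied: move the first character to the end, then flip the case of every letter.
Applying both steps to "DvOhSAFP": "vOhSAFPD", then "VoHsafpd".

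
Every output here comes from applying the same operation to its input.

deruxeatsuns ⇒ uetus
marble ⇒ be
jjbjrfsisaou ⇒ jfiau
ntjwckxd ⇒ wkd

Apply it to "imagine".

Each output is the input with this applied: keep every other character starting from the second (positions 2nd, 4th, 6th, ...), then delete the first character.
"imagine" → "mgn" → "gn".

gn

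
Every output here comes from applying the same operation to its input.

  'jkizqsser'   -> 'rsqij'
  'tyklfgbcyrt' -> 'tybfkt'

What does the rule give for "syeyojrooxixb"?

bioroes

In each case the input is transformed by: keep every other character starting from the first (positions 1st, 3rd, 5th, ...), then reverse the string.
"syeyojrooxixb" → "seoroib" → "bioroes".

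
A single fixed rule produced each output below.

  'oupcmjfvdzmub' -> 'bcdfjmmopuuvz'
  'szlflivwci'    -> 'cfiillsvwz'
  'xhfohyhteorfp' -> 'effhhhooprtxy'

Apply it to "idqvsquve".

The transformation: sort the characters into alphabetical order.
So "idqvsquve" becomes "deiqqsuvv".

deiqqsuvv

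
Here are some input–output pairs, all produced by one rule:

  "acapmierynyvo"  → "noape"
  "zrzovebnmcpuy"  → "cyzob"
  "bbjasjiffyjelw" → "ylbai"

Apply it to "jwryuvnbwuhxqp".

What's happening: keep one character in every 3, starting at position 1 (positions 1st, 4th, 7th, ...), then move the first 3 characters to the end (rotate left by 3).
On "jwryuvnbwuhxqp": the first step gives "jynuq", and the second then gives "uqjyn".

uqjyn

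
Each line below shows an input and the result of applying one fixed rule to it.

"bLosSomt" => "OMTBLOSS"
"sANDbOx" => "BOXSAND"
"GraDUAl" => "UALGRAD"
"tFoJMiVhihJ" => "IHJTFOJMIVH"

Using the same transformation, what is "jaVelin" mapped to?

LINJAVE

Each output is the input with this applied: move the last 3 characters to the front (rotate right by 3), then convert every letter to uppercase.
Applying both steps to "jaVelin": "linjaVe", then "LINJAVE".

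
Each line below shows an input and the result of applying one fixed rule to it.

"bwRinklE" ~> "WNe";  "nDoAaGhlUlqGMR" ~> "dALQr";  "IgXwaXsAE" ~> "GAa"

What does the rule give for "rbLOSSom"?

BsM

Looking at the pairs, the operation is to keep one character in every 3, starting at position 2 (positions 2nd, 5th, 8th, ...), then flip the case of every letter.
Working it through for "rbLOSSom": intermediate "bSm", final "BsM".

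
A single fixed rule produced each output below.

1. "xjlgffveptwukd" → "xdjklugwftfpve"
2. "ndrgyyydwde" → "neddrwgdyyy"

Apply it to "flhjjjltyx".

fxlyhtjljj

Each output is the input with this applied: take characters alternately from the front and the back (1st, last, 2nd, 2nd-last, ...).
"flhjjjltyx" → "fxlyhtjljj".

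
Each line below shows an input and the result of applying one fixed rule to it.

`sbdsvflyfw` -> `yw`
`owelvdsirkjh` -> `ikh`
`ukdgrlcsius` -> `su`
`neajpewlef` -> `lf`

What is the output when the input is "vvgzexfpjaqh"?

pah

What's happening: keep every other character starting from the second (positions 2nd, 4th, 6th, ...), then delete the first 3 characters.
"vvgzexfpjaqh" → "pah".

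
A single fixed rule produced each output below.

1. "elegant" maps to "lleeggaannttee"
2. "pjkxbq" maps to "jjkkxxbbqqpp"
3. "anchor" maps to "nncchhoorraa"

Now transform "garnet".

aarrnneettgg

In each case the input is transformed by: double every character, then move the first 2 characters to the end (rotate left by 2).
Working it through for "garnet": intermediate "ggaarrnneett", final "aarrnneettgg".
(Check on "elegant": → "eelleeggaanntt" → "lleeggaannttee" ✓)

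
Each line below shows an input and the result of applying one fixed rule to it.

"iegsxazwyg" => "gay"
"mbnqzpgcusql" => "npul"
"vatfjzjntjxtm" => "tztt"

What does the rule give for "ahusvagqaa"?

Rule — keep one character in every 3, starting at position 3 (positions 3rd, 6th, 9th, ...).
Doing the same to "ahusvagqaa": "uaa".

uaa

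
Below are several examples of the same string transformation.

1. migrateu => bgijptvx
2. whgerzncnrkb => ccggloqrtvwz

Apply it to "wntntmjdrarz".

In each case the input is transformed by: shift every letter 11 places backward in the alphabet (wrapping around), then sort the characters into alphabetical order.
Starting from "wntntmjdrarz": after the first operation, "lcicibysgpgo"; after the second, "bccggiilopsy".
(Check on "migrateu": → "bxvgpitj" → "bgijptvx" ✓)

bccggiilopsy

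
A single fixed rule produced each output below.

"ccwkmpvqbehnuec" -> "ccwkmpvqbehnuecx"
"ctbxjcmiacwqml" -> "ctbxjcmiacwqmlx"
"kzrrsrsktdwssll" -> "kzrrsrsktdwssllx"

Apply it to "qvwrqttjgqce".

Rule — append "x".
Doing the same to "qvwrqttjgqce": "qvwrqttjgqcex".

qvwrqttjgqcex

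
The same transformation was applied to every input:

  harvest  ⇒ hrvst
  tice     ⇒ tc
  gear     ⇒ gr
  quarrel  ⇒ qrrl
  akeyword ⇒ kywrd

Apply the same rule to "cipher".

cphr

Each output is the input with this applied: remove every vowel.
On "cipher" that produces "cphr".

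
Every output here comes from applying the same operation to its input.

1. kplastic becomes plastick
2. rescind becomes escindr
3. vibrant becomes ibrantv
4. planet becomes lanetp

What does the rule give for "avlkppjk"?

In each case the input is transformed by: move the first character to the end.
Applying that to "avlkppjk" gives "vlkppjka".

vlkppjka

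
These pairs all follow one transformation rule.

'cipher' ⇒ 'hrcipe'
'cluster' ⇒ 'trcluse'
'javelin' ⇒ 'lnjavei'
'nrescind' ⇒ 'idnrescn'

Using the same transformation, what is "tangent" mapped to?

ettangn

Each output is the input with this applied: move the last 2 characters to the front (rotate right by 2), then swap the first and last characters.
Starting from "tangent": after the first operation, "nttange"; after the second, "ettangn".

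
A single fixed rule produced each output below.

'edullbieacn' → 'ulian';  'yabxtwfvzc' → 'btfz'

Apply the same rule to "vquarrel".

In each case the input is transformed by: keep every other character starting from the first (positions 1st, 3rd, 5th, ...), then delete the first character.
Starting from "vquarrel": after the first operation, "vure"; after the second, "ure".

ure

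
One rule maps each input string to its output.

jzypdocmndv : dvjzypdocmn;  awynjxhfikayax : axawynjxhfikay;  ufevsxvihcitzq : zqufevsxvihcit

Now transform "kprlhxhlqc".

The pattern: move the last 2 characters to the front (rotate right by 2).
"kprlhxhlqc" → "qckprlhxhl".

qckprlhxhl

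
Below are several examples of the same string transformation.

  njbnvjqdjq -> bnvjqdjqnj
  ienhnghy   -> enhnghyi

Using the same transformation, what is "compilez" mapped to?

ompilezc

The pattern: move the last 3 characters to the front (rotate right by 3), then swap the front and back halves of the string.
Applying both steps to "compilez": "lezcompi", then "ompilezc".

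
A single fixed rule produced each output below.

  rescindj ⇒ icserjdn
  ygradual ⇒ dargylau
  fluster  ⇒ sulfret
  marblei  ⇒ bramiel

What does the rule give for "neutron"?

tuennor

Looking at the pairs, the operation is to reverse the string, then move the first 3 characters to the end (rotate left by 3).
Applying both steps to "neutron": "nortuen", then "tuennor".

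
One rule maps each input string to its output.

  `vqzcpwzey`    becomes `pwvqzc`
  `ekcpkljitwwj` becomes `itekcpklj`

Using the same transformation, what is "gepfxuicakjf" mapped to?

What's happening: delete the last 3 characters, then move the last 2 characters to the front (rotate right by 2).
For "gepfxuicakjf", step one produces "gepfxuica"; step two turns that into "cagepfxui".
(Check on "ekcpkljitwwj": → "ekcpkljit" → "itekcpklj" ✓)

cagepfxui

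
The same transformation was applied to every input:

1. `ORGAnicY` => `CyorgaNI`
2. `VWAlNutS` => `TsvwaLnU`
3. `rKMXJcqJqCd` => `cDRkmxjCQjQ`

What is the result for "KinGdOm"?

The rule is to flip the case of every letter, then move the last 2 characters to the front (rotate right by 2).
"KinGdOm" → "kINgDoM" → "oMkINgD".

oMkINgD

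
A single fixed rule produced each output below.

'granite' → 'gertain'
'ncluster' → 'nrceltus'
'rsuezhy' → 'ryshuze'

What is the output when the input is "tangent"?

Looking at the pairs, the operation is to take characters alternately from the front and the back (1st, last, 2nd, 2nd-last, ...).
For "tangent" the result is "ttanneg".

ttanneg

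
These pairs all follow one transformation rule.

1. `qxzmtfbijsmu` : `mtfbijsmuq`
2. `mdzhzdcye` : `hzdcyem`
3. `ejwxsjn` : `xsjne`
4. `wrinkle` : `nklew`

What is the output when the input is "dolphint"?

Rule — move the first 3 characters to the end (rotate left by 3), then delete the last 2 characters.
"dolphint" → "phintdol" → "phintd".

phintd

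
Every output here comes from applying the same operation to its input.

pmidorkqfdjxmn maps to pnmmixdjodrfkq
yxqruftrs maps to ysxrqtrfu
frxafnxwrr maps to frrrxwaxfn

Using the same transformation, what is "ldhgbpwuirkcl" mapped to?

lldchkgrbipuw

The pattern: take characters alternately from the front and the back (1st, last, 2nd, 2nd-last, ...).
So "ldhgbpwuirkcl" becomes "lldchkgrbipuw".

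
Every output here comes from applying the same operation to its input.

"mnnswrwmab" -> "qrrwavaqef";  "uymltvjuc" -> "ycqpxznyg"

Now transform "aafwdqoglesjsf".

Each output is the input with this applied: shift every letter 4 places forward in the alphabet (wrapping around).
So "aafwdqoglesjsf" becomes "eejahuskpiwnwj".

eejahuskpiwnwj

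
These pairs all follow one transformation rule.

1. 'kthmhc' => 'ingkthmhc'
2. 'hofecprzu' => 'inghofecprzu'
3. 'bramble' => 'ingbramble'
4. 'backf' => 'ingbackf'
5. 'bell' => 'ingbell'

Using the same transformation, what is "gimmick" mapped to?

Looking at the pairs, the operation is to prepend "ing".
Doing the same to "gimmick": "inggimmick".

inggimmick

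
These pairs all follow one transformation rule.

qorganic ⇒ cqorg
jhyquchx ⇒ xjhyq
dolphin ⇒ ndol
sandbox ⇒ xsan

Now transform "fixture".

What's happening: move the last character to the front, then delete the last 3 characters.
Working it through for "fixture": intermediate "efixtur", final "efix".

efix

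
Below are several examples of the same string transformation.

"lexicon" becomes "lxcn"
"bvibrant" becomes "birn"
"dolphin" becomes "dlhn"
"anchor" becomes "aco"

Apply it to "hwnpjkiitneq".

The transformation: keep every other character starting from the first (positions 1st, 3rd, 5th, ...).
"hwnpjkiitneq" → "hnjite".

hnjite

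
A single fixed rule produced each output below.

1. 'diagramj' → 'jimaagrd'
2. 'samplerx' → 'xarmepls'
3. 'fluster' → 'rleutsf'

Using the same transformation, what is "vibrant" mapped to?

The transformation: take characters alternately from the front and the back (1st, last, 2nd, 2nd-last, ...), then move the first character to the end.
Starting from "vibrant": after the first operation, "vtinbar"; after the second, "tinbarv".

tinbarv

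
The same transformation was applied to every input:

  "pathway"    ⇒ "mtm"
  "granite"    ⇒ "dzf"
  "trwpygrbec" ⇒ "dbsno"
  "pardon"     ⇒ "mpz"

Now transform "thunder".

The rule is to shift every letter 12 places forward in the alphabet (wrapping around), then keep every other character starting from the second (positions 2nd, 4th, 6th, ...).
Doing the same to "thunder": "tzq".

tzq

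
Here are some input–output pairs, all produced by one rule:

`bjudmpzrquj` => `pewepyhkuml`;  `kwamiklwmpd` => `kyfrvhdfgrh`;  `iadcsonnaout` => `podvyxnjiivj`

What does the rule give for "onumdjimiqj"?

In each case the input is transformed by: shift every letter 5 places backward in the alphabet (wrapping around), then move the last 2 characters to the front (rotate right by 2).
Applying both steps to "onumdjimiqj": "jiphyedhdle", then "lejiphyedhd".

lejiphyedhd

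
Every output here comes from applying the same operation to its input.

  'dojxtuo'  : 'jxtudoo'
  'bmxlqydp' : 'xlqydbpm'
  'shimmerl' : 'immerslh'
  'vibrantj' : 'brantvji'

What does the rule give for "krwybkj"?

The pattern: swap the first and last characters, then move the first 2 characters to the end (rotate left by 2).
Applying both steps to "krwybkj": "jrwybkk", then "wybkkjr".

wybkkjr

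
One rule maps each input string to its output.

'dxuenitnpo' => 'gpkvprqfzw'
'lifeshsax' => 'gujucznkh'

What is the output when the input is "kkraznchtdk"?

Rule — move the first 3 characters to the end (rotate left by 3), then shift every letter 2 places forward in the alphabet (wrapping around).
Working it through for "kkraznchtdk": intermediate "aznchtdkkkr", final "cbpejvfmmmt".

cbpejvfmmmt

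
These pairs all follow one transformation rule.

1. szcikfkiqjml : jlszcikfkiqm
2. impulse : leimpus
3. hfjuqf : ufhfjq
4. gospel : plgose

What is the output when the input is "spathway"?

The transformation: move the last 2 characters to the front (rotate right by 2), then swap the first and last characters.
On "spathway": the first step gives "ayspathw", and the second then gives "wyspatha".

wyspatha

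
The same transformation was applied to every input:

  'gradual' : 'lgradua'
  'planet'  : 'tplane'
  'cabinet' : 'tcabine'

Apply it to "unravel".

What's happening: move the last character to the front.
"unravel" → "lunrave".

lunrave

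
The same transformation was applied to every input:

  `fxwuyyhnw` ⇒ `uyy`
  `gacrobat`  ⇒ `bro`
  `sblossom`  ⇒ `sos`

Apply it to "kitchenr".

Looking at the pairs, the operation is to take characters alternately from the front and the back (1st, last, 2nd, 2nd-last, ...), then keep only the last 3 characters.
Applying both steps to "kitchenr": "krintech", then "ech".

ech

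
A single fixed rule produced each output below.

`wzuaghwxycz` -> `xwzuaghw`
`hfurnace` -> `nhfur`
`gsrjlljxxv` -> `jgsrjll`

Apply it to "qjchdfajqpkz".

qqjchdfaj

The pattern: delete the last 3 characters, then move the last character to the front.
For "qjchdfajqpkz", step one produces "qjchdfajq"; step two turns that into "qqjchdfaj".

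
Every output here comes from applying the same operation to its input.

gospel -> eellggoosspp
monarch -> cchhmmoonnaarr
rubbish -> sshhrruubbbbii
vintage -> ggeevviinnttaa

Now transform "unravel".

What's happening: move the last 2 characters to the front (rotate right by 2), then double every character.
On "unravel" that produces "eelluunnrraavv".

eelluunnrraavv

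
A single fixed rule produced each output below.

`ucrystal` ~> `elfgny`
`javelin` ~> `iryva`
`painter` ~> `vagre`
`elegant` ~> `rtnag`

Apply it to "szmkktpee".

zxxgcrr

Rule — shift every letter 13 places forward in the alphabet (wrapping around) — i.e. ROT13, then delete the first 2 characters.
For "szmkktpee", step one produces "fmzxxgcrr"; step two turns that into "zxxgcrr".
(Check on "elegant": → "ryrtnag" → "rtnag" ✓)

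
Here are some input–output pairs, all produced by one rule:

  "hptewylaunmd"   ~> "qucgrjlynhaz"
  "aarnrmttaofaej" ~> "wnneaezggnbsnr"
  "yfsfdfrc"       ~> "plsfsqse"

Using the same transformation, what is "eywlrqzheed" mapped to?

The transformation: shift every letter 13 places forward in the alphabet (wrapping around) — i.e. ROT13, then move the last character to the front.
Working it through for "eywlrqzheed": intermediate "rljyedmurrq", final "qrljyedmurr".

qrljyedmurr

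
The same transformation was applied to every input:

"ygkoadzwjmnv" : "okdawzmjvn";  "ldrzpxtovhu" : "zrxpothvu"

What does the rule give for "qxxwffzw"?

Looking at the pairs, the operation is to delete the first 2 characters, then swap each adjacent pair of characters (1↔2, 3↔4, ...).
Applying both steps to "qxxwffzw": "xwffzw", then "wxffwz".
(Check on "ygkoadzwjmnv": → "koadzwjmnv" → "okdawzmjvn" ✓)

wxffwz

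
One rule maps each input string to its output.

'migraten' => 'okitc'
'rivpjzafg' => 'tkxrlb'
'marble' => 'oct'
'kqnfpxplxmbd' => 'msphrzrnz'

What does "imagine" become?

What's happening: delete the last 3 characters, then shift every letter 2 places forward in the alphabet (wrapping around).
"imagine" → "koci".

koci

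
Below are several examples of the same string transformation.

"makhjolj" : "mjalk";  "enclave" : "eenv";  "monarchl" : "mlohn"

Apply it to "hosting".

hgon

What's happening: take characters alternately from the front and the back (1st, last, 2nd, 2nd-last, ...), then delete the last 3 characters.
Starting from "hosting": after the first operation, "hgonsit"; after the second, "hgon".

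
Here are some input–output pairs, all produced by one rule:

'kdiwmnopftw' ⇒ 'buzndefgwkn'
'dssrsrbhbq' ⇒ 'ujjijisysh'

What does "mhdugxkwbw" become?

Looking at the pairs, the operation is to shift every letter 9 places backward in the alphabet (wrapping around).
"mhdugxkwbw" → "dyulxobnsn".

dyulxobnsn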